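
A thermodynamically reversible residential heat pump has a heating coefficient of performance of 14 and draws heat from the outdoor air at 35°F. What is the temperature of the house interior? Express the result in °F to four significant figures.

COP_HP = T_H/(T_H − T_C) rearranges to T_H = COP·T_C/(COP − 1).
With T_C = 274.82 K, T_H = 14 × 274.82/13.00 = 295.96 K.
Converting, 295.96 K = 73.05°F.

73.05 °F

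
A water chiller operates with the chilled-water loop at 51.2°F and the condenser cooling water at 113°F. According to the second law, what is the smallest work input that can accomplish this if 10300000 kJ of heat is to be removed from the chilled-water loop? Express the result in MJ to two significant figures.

In absolute terms T_C = 283.82 K and T_H = 318.15 K, so ΔT = 34.33 K.
The reversible limit is COP_R = T_C/ΔT = 8.267, so W_min = Q_C/COP = Q_C·ΔT/T_C.
W_min = 10300000 × 34.33/283.82 = 1246000 kJ = 1246 MJ.

1200 MJ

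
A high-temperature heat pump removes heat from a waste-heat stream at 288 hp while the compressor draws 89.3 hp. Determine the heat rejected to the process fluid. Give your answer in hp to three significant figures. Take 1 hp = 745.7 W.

For a cyclic device the first law requires Q̇_H = Q̇_C + Ẇ.
Q̇_H = Q̇_C + Ẇ = 377.3 hp.

377 hp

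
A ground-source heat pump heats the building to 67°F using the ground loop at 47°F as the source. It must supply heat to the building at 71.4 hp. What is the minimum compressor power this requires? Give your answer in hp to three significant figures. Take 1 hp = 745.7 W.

In absolute terms T_C = 281.48 K and T_H = 292.59 K, so ΔT = 11.11 K.
COP_Carnot = T_H/ΔT = 292.59/11.11 = 26.33.
Ẇ_min = Q̇/COP_Carnot = 71.40/26.33 = 2.711 hp.

2.71 hp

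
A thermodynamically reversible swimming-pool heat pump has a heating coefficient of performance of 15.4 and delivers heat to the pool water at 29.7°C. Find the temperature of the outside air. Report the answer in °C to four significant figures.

10.03 °C

COP_HP = T_H/(T_H − T_C) gives T_H − T_C = T_H/COP.
With T_H = 302.85 K, T_C = 302.85 × (1 − 1/15.4) = 283.18 K.
Converting, 283.18 K = 10.03°C.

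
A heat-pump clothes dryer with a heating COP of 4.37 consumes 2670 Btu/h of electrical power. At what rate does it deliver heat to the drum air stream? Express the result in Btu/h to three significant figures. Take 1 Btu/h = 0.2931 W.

11700 Btu/h

Q̇_H = COP_HP × Ẇ = 4.37 × 2670 = 11670 Btu/h.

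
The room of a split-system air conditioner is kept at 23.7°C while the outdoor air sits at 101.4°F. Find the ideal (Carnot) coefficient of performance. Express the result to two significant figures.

20

In absolute terms T_C = 296.85 K and T_H = 311.71 K, so ΔT = 14.86 K.
For a reversible cycle, COP_Carnot = T_C/ΔT = 296.85/14.86 = 19.98.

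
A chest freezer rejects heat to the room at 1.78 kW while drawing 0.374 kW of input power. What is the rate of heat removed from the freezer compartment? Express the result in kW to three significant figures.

For a cyclic device the first law requires Q̇_H = Q̇_C + Ẇ.
Q̇_C = Q̇_H − Ẇ = 1.406 kW.

1.41 kW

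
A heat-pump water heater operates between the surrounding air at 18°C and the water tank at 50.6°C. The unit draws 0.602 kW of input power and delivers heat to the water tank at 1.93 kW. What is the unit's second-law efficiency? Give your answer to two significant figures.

COP_actual = Q̇_H/Ẇ = 1.930/0.6020 = 3.206.
In absolute terms T_C = 291.15 K and T_H = 323.75 K, so ΔT = 32.60 K.
COP_Carnot = T_H/ΔT = 323.75/32.60 = 9.931.
η_II = COP_actual/COP_Carnot = 3.206/9.931 = 0.3228.

0.32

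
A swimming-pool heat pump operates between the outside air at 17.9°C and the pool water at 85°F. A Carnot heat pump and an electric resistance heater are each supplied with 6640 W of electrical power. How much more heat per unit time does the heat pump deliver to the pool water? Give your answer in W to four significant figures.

In absolute terms T_C = 291.05 K and T_H = 302.59 K, so ΔT = 11.54 K.
COP_Carnot = T_H/ΔT = 302.59/11.54 = 26.21.
The heat pump delivers Q̇_H = COP × Ẇ = 174000 W; the resistance heater delivers Ẇ = 6640 W.
Extra = (COP − 1)·Ẇ = 167400 W.

167400 W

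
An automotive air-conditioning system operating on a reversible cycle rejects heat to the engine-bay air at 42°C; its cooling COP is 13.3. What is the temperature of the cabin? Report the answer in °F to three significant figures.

67.9 °F

For a Carnot refrigerator COP_R = T_C/(T_H − T_C), so T_C = COP·T_H/(1 + COP).
With T_H = 315.15 K, T_C = 13.3 × 315.15/14.30 = 293.11 K.
Converting, 293.11 K = 67.93°F.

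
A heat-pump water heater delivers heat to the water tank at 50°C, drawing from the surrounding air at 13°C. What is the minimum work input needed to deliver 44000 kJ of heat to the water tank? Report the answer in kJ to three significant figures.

5040 kJ

In absolute terms T_C = 286.15 K and T_H = 323.15 K, so ΔT = 37.00 K.
The reversible limit is COP_HP = T_H/ΔT = 8.734, so W_min = Q_H/COP = Q_H·ΔT/T_H.
W_min = 44000 × 37.00/323.15 = 5038 kJ.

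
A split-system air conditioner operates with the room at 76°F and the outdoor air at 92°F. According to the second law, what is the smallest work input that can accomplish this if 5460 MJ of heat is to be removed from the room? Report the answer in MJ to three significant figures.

163 MJ

In absolute terms T_C = 297.59 K and T_H = 306.48 K, so ΔT = 8.889 K.
The reversible limit is COP_R = T_C/ΔT = 33.48, so W_min = Q_C/COP = Q_C·ΔT/T_C.
W_min = 5460 × 8.889/297.59 = 163.1 MJ.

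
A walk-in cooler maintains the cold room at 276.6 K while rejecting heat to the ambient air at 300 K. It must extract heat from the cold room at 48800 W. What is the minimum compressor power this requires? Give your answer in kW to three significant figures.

The reservoir spacing is ΔT = 300 − 276.6 = 23.40 K.
COP_Carnot = T_C/ΔT = 276.60/23.40 = 11.82.
Ẇ_min = Q̇/COP_Carnot = 48800/11.82 = 4128 W = 4.128 kW.

4.13 kW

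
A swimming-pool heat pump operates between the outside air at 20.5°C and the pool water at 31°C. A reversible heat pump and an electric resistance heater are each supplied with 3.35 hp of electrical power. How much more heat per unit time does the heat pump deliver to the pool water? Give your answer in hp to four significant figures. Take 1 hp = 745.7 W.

93.69 hp

In absolute terms T_C = 293.65 K and T_H = 304.15 K, so ΔT = 10.50 K.
COP_Carnot = T_H/ΔT = 304.15/10.50 = 28.97.
The heat pump delivers Q̇_H = COP × Ẇ = 97.04 hp; the resistance heater delivers Ẇ = 3.350 hp.
Extra = (COP − 1)·Ẇ = 93.69 hp.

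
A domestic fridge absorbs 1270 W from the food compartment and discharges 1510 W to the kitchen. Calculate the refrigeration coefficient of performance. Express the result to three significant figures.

5.29

The first law gives Q̇_H = Q̇_C + Ẇ, so the three rates are Q̇_C = 1270, Q̇_H = 1510, Ẇ = 240.0 W.
COP_R = Q̇_C/Ẇ = 1270/240.0 = 5.292.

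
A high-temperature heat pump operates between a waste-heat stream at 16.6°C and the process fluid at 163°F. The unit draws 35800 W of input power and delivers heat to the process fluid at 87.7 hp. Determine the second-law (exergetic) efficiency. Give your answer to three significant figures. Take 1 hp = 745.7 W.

0.297

Converting, Q̇_H = 87.70 hp = 65400 W, so COP_actual = Q̇_H/Ẇ = 65400/35800 = 1.827.
In absolute terms T_C = 289.75 K and T_H = 345.93 K, so ΔT = 56.18 K.
COP_Carnot = T_H/ΔT = 345.93/56.18 = 6.158.
η_II = COP_actual/COP_Carnot = 1.827/6.158 = 0.2967.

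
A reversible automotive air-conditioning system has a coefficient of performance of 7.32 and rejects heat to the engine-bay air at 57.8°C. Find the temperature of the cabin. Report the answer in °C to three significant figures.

For a Carnot refrigerator COP_R = T_C/(T_H − T_C), so T_C = COP·T_H/(1 + COP).
With T_H = 330.95 K, T_C = 7.32 × 330.95/8.320 = 291.17 K.
Converting, 291.17 K = 18.02°C.

18.0 °C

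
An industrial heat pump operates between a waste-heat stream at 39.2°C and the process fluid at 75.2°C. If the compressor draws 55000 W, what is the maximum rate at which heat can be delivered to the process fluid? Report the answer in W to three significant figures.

In absolute terms T_C = 312.35 K and T_H = 348.35 K, so ΔT = 36.00 K.
COP_Carnot = T_H/ΔT = 348.35/36.00 = 9.676.
Q̇_max = COP_Carnot × Ẇ = 9.676 × 55000 W = 532200 W.

532000 W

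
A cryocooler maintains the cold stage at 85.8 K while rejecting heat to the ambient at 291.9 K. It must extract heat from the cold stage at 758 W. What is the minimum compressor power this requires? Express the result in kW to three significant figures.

The reservoir spacing is ΔT = 291.9 − 85.8 = 206.1 K.
COP_Carnot = T_C/ΔT = 85.80/206.1 = 0.4163.
Ẇ_min = Q̇/COP_Carnot = 758.0/0.4163 = 1821 W = 1.821 kW.

1.82 kW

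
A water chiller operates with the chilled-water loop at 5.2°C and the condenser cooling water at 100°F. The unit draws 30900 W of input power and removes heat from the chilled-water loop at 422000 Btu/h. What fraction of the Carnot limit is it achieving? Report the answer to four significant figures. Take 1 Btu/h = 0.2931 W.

0.4685

Converting, Q̇_C = 422000 Btu/h = 123700 W, so COP_actual = Q̇_C/Ẇ = 123700/30900 = 4.003.
In absolute terms T_C = 278.35 K and T_H = 310.93 K, so ΔT = 32.58 K.
COP_Carnot = T_C/ΔT = 278.35/32.58 = 8.544.
η_II = COP_actual/COP_Carnot = 4.003/8.544 = 0.4685.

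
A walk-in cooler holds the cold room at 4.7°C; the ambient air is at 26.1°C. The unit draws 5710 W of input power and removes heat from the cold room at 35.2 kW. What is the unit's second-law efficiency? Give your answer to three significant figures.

Converting, Q̇_C = 35.20 kW = 35200 W, so COP_actual = Q̇_C/Ẇ = 35200/5710 = 6.165.
In absolute terms T_C = 277.85 K and T_H = 299.25 K, so ΔT = 21.40 K.
COP_Carnot = T_C/ΔT = 277.85/21.40 = 12.98.
η_II = COP_actual/COP_Carnot = 6.165/12.98 = 0.4748.

0.475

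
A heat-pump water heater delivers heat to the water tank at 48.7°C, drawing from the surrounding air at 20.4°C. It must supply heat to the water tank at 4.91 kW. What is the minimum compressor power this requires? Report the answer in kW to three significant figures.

In absolute terms T_C = 293.55 K and T_H = 321.85 K, so ΔT = 28.30 K.
COP_Carnot = T_H/ΔT = 321.85/28.30 = 11.37.
Ẇ_min = Q̇/COP_Carnot = 4.910/11.37 = 0.4317 kW.

0.432 kW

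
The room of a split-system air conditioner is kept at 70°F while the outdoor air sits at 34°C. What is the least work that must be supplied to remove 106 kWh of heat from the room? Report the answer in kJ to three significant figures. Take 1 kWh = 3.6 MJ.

16700 kJ

In absolute terms T_C = 294.26 K and T_H = 307.15 K, so ΔT = 12.89 K.
The reversible limit is COP_R = T_C/ΔT = 22.83, so W_min = Q_C/COP = Q_C·ΔT/T_C.
W_min = 106.0 × 12.89/294.26 = 4.643 kWh = 16710 kJ.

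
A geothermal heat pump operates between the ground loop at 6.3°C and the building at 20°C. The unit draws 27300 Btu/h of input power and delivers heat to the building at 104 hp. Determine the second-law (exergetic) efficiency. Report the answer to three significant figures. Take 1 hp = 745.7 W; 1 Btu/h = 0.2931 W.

0.453

Converting, Q̇_H = 104.0 hp = 264600 Btu/h, so COP_actual = Q̇_H/Ẇ = 264600/27300 = 9.692.
In absolute terms T_C = 279.45 K and T_H = 293.15 K, so ΔT = 13.70 K.
COP_Carnot = T_H/ΔT = 293.15/13.70 = 21.40.
η_II = COP_actual/COP_Carnot = 9.692/21.40 = 0.4529.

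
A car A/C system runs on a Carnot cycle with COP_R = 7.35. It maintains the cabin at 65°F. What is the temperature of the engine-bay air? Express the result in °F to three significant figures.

COP_R = T_C/(T_H − T_C) gives T_H − T_C = T_C/COP.
With T_C = 291.48 K, T_H = 291.48 × (1 + 1/7.35) = 331.14 K.
Converting, 331.14 K = 136.38°F.

136 °F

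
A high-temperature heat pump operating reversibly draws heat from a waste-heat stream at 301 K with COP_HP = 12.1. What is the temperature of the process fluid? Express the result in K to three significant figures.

328 K

COP_HP = T_H/(T_H − T_C) rearranges to T_H = COP·T_C/(COP − 1).
With T_C = 301.00 K, T_H = 12.1 × 301.00/11.10 = 328.12 K.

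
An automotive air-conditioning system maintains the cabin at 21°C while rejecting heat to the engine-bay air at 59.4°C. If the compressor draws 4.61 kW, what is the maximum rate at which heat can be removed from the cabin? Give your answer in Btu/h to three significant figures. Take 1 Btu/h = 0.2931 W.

120000 Btu/h

In absolute terms T_C = 294.15 K and T_H = 332.55 K, so ΔT = 38.40 K.
COP_Carnot = T_C/ΔT = 294.15/38.40 = 7.660.
Q̇_max = COP_Carnot × Ẇ = 7.660 × 4.610 kW = 35.31 kW = 120500 Btu/h.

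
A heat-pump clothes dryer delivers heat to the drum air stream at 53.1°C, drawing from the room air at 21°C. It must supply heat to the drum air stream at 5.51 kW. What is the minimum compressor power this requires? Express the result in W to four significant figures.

In absolute terms T_C = 294.15 K and T_H = 326.25 K, so ΔT = 32.10 K.
COP_Carnot = T_H/ΔT = 326.25/32.10 = 10.16.
Ẇ_min = Q̇/COP_Carnot = 5.510/10.16 = 0.5421 kW = 542.1 W.

542.1 W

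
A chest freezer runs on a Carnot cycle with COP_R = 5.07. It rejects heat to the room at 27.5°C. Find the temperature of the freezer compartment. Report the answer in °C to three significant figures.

-22.0 °C

For a Carnot refrigerator COP_R = T_C/(T_H − T_C), so T_C = COP·T_H/(1 + COP).
With T_H = 300.65 K, T_C = 5.07 × 300.65/6.070 = 251.12 K.
Converting, 251.12 K = -22.03°C.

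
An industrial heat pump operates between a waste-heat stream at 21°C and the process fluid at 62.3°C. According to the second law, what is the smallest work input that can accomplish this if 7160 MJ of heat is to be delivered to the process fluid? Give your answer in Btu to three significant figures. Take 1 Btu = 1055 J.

In absolute terms T_C = 294.15 K and T_H = 335.45 K, so ΔT = 41.30 K.
The reversible limit is COP_HP = T_H/ΔT = 8.122, so W_min = Q_H/COP = Q_H·ΔT/T_H.
W_min = 7160 × 41.30/335.45 = 881.5 MJ = 835600 Btu.

836000 Btu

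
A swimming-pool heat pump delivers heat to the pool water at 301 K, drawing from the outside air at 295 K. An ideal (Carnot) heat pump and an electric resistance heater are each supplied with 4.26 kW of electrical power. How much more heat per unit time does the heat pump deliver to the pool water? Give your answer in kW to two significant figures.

210 kW

The reservoir spacing is ΔT = 301 − 295 = 6.000 K.
COP_Carnot = T_H/ΔT = 301.00/6.000 = 50.17.
The heat pump delivers Q̇_H = COP × Ẇ = 213.7 kW; the resistance heater delivers Ẇ = 4.260 kW.
Extra = (COP − 1)·Ẇ = 209.5 kW.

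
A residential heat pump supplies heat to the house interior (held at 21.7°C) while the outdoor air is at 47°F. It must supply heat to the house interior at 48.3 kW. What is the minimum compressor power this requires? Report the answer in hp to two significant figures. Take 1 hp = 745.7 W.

In absolute terms T_C = 281.48 K and T_H = 294.85 K, so ΔT = 13.37 K.
COP_Carnot = T_H/ΔT = 294.85/13.37 = 22.06.
Ẇ_min = Q̇/COP_Carnot = 48.30/22.06 = 2.190 kW = 2.936 hp.

2.9 hp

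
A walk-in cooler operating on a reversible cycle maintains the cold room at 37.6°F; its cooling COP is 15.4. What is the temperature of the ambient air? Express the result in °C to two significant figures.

COP_R = T_C/(T_H − T_C) gives T_H − T_C = T_C/COP.
With T_C = 276.26 K, T_H = 276.26 × (1 + 1/15.4) = 294.20 K.
Converting, 294.20 K = 21.05°C.

21 °C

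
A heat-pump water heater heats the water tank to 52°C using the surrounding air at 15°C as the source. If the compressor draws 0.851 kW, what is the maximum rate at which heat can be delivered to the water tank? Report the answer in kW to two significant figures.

7.5 kW

In absolute terms T_C = 288.15 K and T_H = 325.15 K, so ΔT = 37.00 K.
COP_Carnot = T_H/ΔT = 325.15/37.00 = 8.788.
Q̇_max = COP_Carnot × Ẇ = 8.788 × 0.8510 kW = 7.478 kW.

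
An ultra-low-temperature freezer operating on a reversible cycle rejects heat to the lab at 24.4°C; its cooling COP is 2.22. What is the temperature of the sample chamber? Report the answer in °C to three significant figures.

For a Carnot refrigerator COP_R = T_C/(T_H − T_C), so T_C = COP·T_H/(1 + COP).
With T_H = 297.55 K, T_C = 2.22 × 297.55/3.220 = 205.14 K.
Converting, 205.14 K = -68.01°C.

-68.0 °C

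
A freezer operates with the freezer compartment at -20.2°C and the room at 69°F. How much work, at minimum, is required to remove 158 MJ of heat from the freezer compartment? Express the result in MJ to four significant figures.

25.46 MJ

In absolute terms T_C = 252.95 K and T_H = 293.71 K, so ΔT = 40.76 K.
The reversible limit is COP_R = T_C/ΔT = 6.207, so W_min = Q_C/COP = Q_C·ΔT/T_C.
W_min = 158.0 × 40.76/252.95 = 25.46 MJ.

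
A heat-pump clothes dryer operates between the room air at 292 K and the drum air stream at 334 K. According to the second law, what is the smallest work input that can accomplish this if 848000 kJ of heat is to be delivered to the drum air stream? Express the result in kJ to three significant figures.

The reservoir spacing is ΔT = 334 − 292 = 42.00 K.
The reversible limit is COP_HP = T_H/ΔT = 7.952, so W_min = Q_H/COP = Q_H·ΔT/T_H.
W_min = 848000 × 42.00/334.00 = 106600 kJ.

107000 kJ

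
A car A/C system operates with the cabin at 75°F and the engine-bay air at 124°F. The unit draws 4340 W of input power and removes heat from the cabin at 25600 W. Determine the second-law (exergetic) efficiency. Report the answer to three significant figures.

0.541

COP_actual = Q̇_C/Ẇ = 25600/4340 = 5.899.
In absolute terms T_C = 297.04 K and T_H = 324.26 K, so ΔT = 27.22 K.
COP_Carnot = T_C/ΔT = 297.04/27.22 = 10.91.
η_II = COP_actual/COP_Carnot = 5.899/10.91 = 0.5406.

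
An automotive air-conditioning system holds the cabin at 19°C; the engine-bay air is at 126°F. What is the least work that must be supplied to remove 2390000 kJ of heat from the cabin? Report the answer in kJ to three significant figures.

272000 kJ

In absolute terms T_C = 292.15 K and T_H = 325.37 K, so ΔT = 33.22 K.
The reversible limit is COP_R = T_C/ΔT = 8.794, so W_min = Q_C/COP = Q_C·ΔT/T_C.
W_min = 2390000 × 33.22/292.15 = 271800 kJ.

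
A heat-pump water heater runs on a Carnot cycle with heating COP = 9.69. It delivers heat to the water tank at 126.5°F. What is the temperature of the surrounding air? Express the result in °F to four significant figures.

COP_HP = T_H/(T_H − T_C) gives T_H − T_C = T_H/COP.
With T_H = 325.65 K, T_C = 325.65 × (1 − 1/9.69) = 292.04 K.
Converting, 292.04 K = 66.01°F.

66.01 °F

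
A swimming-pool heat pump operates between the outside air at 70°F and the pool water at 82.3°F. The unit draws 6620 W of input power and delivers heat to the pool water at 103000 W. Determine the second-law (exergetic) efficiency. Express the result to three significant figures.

COP_actual = Q̇_H/Ẇ = 103000/6620 = 15.56.
In absolute terms T_C = 294.26 K and T_H = 301.09 K, so ΔT = 6.833 K.
COP_Carnot = T_H/ΔT = 301.09/6.833 = 44.06.
η_II = COP_actual/COP_Carnot = 15.56/44.06 = 0.3531.

0.353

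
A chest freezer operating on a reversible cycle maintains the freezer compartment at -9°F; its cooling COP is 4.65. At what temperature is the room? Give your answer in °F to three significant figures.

87.9 °F

COP_R = T_C/(T_H − T_C) gives T_H − T_C = T_C/COP.
With T_C = 250.37 K, T_H = 250.37 × (1 + 1/4.65) = 304.22 K.
Converting, 304.22 K = 87.92°F.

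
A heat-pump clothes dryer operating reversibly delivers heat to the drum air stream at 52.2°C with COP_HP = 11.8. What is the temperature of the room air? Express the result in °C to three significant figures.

COP_HP = T_H/(T_H − T_C) gives T_H − T_C = T_H/COP.
With T_H = 325.35 K, T_C = 325.35 × (1 − 1/11.8) = 297.78 K.
Converting, 297.78 K = 24.63°C.

24.6 °C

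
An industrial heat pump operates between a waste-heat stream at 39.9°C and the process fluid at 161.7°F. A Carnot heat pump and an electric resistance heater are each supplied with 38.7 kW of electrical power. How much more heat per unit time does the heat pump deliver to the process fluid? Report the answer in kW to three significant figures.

In absolute terms T_C = 313.05 K and T_H = 345.21 K, so ΔT = 32.16 K.
COP_Carnot = T_H/ΔT = 345.21/32.16 = 10.74.
The heat pump delivers Q̇_H = COP × Ẇ = 415.5 kW; the resistance heater delivers Ẇ = 38.70 kW.
Extra = (COP − 1)·Ẇ = 376.8 kW.

377 kW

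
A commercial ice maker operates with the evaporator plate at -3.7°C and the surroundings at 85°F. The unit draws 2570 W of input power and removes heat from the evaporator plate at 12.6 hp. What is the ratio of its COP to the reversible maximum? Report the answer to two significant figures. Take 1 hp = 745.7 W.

0.45

Converting, Q̇_C = 12.60 hp = 9396 W, so COP_actual = Q̇_C/Ẇ = 9396/2570 = 3.656.
In absolute terms T_C = 269.45 K and T_H = 302.59 K, so ΔT = 33.14 K.
COP_Carnot = T_C/ΔT = 269.45/33.14 = 8.130.
η_II = COP_actual/COP_Carnot = 3.656/8.130 = 0.4497.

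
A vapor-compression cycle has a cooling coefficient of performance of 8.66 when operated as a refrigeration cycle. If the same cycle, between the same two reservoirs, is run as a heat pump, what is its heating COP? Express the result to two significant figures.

9.7

The first law on one cycle gives Q_H = Q_C + W, so Q_H/W = Q_C/W + 1.
COP_HP = COP_R + 1 = 8.66 + 1 = 9.66.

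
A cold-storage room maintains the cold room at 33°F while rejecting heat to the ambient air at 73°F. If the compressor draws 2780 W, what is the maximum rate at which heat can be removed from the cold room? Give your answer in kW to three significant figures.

34.2 kW

In absolute terms T_C = 273.71 K and T_H = 295.93 K, so ΔT = 22.22 K.
COP_Carnot = T_C/ΔT = 273.71/22.22 = 12.32.
Q̇_max = COP_Carnot × Ẇ = 12.32 × 2780 W = 34240 W = 34.24 kW.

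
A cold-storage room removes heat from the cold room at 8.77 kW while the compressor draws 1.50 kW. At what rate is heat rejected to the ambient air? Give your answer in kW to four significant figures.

10.27 kW

For a cyclic device the first law requires Q̇_H = Q̇_C + Ẇ.
Q̇_H = Q̇_C + Ẇ = 10.27 kW.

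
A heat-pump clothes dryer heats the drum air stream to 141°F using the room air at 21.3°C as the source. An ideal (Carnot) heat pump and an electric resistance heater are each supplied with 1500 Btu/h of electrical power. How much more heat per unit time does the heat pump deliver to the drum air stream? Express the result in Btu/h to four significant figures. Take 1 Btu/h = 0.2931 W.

In absolute terms T_C = 294.45 K and T_H = 333.71 K, so ΔT = 39.26 K.
COP_Carnot = T_H/ΔT = 333.71/39.26 = 8.501.
The heat pump delivers Q̇_H = COP × Ẇ = 12750 Btu/h; the resistance heater delivers Ẇ = 1500 Btu/h.
Extra = (COP − 1)·Ẇ = 11250 Btu/h.

11250 Btu/h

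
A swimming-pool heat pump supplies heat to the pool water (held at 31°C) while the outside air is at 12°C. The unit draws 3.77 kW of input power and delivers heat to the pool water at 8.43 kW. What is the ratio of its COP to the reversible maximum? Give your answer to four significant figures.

COP_actual = Q̇_H/Ẇ = 8.430/3.770 = 2.236.
In absolute terms T_C = 285.15 K and T_H = 304.15 K, so ΔT = 19.00 K.
COP_Carnot = T_H/ΔT = 304.15/19.00 = 16.01.
η_II = COP_actual/COP_Carnot = 2.236/16.01 = 0.1397.

0.1397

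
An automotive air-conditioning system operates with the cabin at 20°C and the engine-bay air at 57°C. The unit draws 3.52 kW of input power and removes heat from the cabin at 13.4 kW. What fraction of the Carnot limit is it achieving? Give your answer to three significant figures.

0.480

COP_actual = Q̇_C/Ẇ = 13.40/3.520 = 3.807.
In absolute terms T_C = 293.15 K and T_H = 330.15 K, so ΔT = 37.00 K.
COP_Carnot = T_C/ΔT = 293.15/37.00 = 7.923.
η_II = COP_actual/COP_Carnot = 3.807/7.923 = 0.4805.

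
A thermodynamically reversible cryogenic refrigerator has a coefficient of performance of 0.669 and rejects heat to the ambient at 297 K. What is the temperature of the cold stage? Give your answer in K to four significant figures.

For a Carnot refrigerator COP_R = T_C/(T_H − T_C), so T_C = COP·T_H/(1 + COP).
With T_H = 297.00 K, T_C = 0.669 × 297.00/1.669 = 119.05 K.

119.0 K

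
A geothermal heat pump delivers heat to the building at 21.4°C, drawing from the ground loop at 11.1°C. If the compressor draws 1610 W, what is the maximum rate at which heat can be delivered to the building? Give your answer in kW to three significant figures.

In absolute terms T_C = 284.25 K and T_H = 294.55 K, so ΔT = 10.30 K.
COP_Carnot = T_H/ΔT = 294.55/10.30 = 28.60.
Q̇_max = COP_Carnot × Ẇ = 28.60 × 1610 W = 46040 W = 46.04 kW.

46.0 kW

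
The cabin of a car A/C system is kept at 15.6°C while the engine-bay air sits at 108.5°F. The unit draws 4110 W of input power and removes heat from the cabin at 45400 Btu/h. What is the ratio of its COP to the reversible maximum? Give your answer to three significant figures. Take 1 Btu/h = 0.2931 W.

0.302

Converting, Q̇_C = 45400 Btu/h = 13310 W, so COP_actual = Q̇_C/Ẇ = 13310/4110 = 3.238.
In absolute terms T_C = 288.75 K and T_H = 315.65 K, so ΔT = 26.90 K.
COP_Carnot = T_C/ΔT = 288.75/26.90 = 10.73.
η_II = COP_actual/COP_Carnot = 3.238/10.73 = 0.3016.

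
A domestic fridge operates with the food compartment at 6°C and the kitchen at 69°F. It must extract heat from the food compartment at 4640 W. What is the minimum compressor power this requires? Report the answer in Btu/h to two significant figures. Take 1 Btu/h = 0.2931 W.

830 Btu/h

In absolute terms T_C = 279.15 K and T_H = 293.71 K, so ΔT = 14.56 K.
COP_Carnot = T_C/ΔT = 279.15/14.56 = 19.18.
Ẇ_min = Q̇/COP_Carnot = 4640/19.18 = 241.9 W = 825.5 Btu/h.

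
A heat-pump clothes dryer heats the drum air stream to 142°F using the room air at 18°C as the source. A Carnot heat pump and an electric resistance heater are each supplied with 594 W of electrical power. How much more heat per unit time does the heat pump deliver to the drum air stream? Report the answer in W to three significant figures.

In absolute terms T_C = 291.15 K and T_H = 334.26 K, so ΔT = 43.11 K.
COP_Carnot = T_H/ΔT = 334.26/43.11 = 7.753.
The heat pump delivers Q̇_H = COP × Ẇ = 4606 W; the resistance heater delivers Ẇ = 594.0 W.
Extra = (COP − 1)·Ẇ = 4012 W.

4010 W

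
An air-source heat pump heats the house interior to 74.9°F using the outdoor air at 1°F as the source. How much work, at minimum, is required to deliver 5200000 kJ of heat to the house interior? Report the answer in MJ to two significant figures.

720 MJ

In absolute terms T_C = 255.93 K and T_H = 296.98 K, so ΔT = 41.06 K.
The reversible limit is COP_HP = T_H/ΔT = 7.234, so W_min = Q_H/COP = Q_H·ΔT/T_H.
W_min = 5200000 × 41.06/296.98 = 718900 kJ = 718.9 MJ.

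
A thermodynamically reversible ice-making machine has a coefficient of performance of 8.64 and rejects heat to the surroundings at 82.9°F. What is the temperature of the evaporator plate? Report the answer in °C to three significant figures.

For a Carnot refrigerator COP_R = T_C/(T_H − T_C), so T_C = COP·T_H/(1 + COP).
With T_H = 301.43 K, T_C = 8.64 × 301.43/9.640 = 270.16 K.
Converting, 270.16 K = -2.99°C.

-2.99 °C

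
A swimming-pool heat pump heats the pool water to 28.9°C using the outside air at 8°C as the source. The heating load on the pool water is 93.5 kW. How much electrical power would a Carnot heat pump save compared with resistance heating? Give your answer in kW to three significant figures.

In absolute terms T_C = 281.15 K and T_H = 302.05 K, so ΔT = 20.90 K.
COP_Carnot = T_H/ΔT = 302.05/20.90 = 14.45.
Resistance heating needs Ẇ_res = Q̇_H = 93.50 kW; the reversible heat pump needs only Ẇ_hp = Q̇_H/COP = 6.470 kW.
Saving = 93.50 − 6.470 = 87.03 kW.

87.0 kW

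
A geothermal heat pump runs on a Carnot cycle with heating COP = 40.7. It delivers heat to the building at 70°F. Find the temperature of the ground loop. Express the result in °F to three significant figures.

COP_HP = T_H/(T_H − T_C) gives T_H − T_C = T_H/COP.
With T_H = 294.26 K, T_C = 294.26 × (1 − 1/40.7) = 287.03 K.
Converting, 287.03 K = 56.99°F.

57.0 °F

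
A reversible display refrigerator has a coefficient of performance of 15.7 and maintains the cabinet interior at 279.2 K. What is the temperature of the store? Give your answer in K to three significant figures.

COP_R = T_C/(T_H − T_C) gives T_H − T_C = T_C/COP.
With T_C = 279.20 K, T_H = 279.20 × (1 + 1/15.7) = 296.98 K.

297 K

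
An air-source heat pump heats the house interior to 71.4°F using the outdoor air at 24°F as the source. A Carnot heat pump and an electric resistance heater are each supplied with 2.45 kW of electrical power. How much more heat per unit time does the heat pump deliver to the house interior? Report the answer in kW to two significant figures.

In absolute terms T_C = 268.71 K and T_H = 295.04 K, so ΔT = 26.33 K.
COP_Carnot = T_H/ΔT = 295.04/26.33 = 11.20.
The heat pump delivers Q̇_H = COP × Ẇ = 27.45 kW; the resistance heater delivers Ẇ = 2.450 kW.
Extra = (COP − 1)·Ẇ = 25.00 kW.

25 kW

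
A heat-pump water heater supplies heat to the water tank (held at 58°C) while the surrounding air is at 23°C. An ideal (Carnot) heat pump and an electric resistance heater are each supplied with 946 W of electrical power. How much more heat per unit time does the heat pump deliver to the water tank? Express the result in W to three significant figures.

In absolute terms T_C = 296.15 K and T_H = 331.15 K, so ΔT = 35.00 K.
COP_Carnot = T_H/ΔT = 331.15/35.00 = 9.461.
The heat pump delivers Q̇_H = COP × Ẇ = 8951 W; the resistance heater delivers Ẇ = 946.0 W.
Extra = (COP − 1)·Ẇ = 8005 W.

8000 W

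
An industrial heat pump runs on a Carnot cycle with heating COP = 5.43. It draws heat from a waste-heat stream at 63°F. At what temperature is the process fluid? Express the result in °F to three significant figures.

COP_HP = T_H/(T_H − T_C) rearranges to T_H = COP·T_C/(COP − 1).
With T_C = 290.37 K, T_H = 5.43 × 290.37/4.430 = 355.92 K.
Converting, 355.92 K = 180.98°F.

181 °F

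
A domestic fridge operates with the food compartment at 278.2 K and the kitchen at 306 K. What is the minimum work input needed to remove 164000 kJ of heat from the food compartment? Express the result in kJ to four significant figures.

The reservoir spacing is ΔT = 306 − 278.2 = 27.80 K.
The reversible limit is COP_R = T_C/ΔT = 10.01, so W_min = Q_C/COP = Q_C·ΔT/T_C.
W_min = 164000 × 27.80/278.20 = 16390 kJ.

16390 kJ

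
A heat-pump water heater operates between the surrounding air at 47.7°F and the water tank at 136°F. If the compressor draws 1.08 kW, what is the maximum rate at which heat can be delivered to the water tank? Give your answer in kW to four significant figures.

In absolute terms T_C = 281.87 K and T_H = 330.93 K, so ΔT = 49.06 K.
COP_Carnot = T_H/ΔT = 330.93/49.06 = 6.746.
Q̇_max = COP_Carnot × Ẇ = 6.746 × 1.080 kW = 7.286 kW.

7.286 kW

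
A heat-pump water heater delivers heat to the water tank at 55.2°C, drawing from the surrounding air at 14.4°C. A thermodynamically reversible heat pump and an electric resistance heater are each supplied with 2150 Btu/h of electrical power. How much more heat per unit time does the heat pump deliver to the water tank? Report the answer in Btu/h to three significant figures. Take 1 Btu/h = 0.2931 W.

In absolute terms T_C = 287.55 K and T_H = 328.35 K, so ΔT = 40.80 K.
COP_Carnot = T_H/ΔT = 328.35/40.80 = 8.048.
The heat pump delivers Q̇_H = COP × Ẇ = 17300 Btu/h; the resistance heater delivers Ẇ = 2150 Btu/h.
Extra = (COP − 1)·Ẇ = 15150 Btu/h.

15200 Btu/h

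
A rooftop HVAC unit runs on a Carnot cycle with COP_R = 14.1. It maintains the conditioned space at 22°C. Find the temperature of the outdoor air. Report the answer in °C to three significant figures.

COP_R = T_C/(T_H − T_C) gives T_H − T_C = T_C/COP.
With T_C = 295.15 K, T_H = 295.15 × (1 + 1/14.1) = 316.08 K.
Converting, 316.08 K = 42.93°C.

42.9 °C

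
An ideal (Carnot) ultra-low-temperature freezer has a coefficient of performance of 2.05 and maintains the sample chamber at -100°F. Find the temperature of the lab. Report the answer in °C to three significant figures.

24.1 °C

COP_R = T_C/(T_H − T_C) gives T_H − T_C = T_C/COP.
With T_C = 199.82 K, T_H = 199.82 × (1 + 1/2.05) = 297.29 K.
Converting, 297.29 K = 24.14°C.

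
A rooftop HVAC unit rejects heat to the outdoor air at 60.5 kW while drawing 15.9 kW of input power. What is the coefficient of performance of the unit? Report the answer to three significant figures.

The first law gives Q̇_H = Q̇_C + Ẇ, so the three rates are Q̇_C = 44.60, Q̇_H = 60.50, Ẇ = 15.90 kW.
COP_R = Q̇_C/Ẇ = 44.60/15.90 = 2.805.

2.81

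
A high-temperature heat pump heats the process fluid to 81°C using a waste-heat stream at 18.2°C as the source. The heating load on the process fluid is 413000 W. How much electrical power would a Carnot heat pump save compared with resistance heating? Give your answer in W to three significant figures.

340000 W

In absolute terms T_C = 291.35 K and T_H = 354.15 K, so ΔT = 62.80 K.
COP_Carnot = T_H/ΔT = 354.15/62.80 = 5.639.
Resistance heating needs Ẇ_res = Q̇_H = 413000 W; the reversible heat pump needs only Ẇ_hp = Q̇_H/COP = 73240 W.
Saving = 413000 − 73240 = 339800 W.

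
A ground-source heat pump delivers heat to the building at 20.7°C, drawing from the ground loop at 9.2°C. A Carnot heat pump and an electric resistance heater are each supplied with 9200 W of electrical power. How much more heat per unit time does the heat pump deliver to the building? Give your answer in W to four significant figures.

225900 W

In absolute terms T_C = 282.35 K and T_H = 293.85 K, so ΔT = 11.50 K.
COP_Carnot = T_H/ΔT = 293.85/11.50 = 25.55.
The heat pump delivers Q̇_H = COP × Ẇ = 235100 W; the resistance heater delivers Ẇ = 9200 W.
Extra = (COP − 1)·Ẇ = 225900 W.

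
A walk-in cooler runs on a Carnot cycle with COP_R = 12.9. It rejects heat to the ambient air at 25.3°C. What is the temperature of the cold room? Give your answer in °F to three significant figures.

38.9 °F

For a Carnot refrigerator COP_R = T_C/(T_H − T_C), so T_C = COP·T_H/(1 + COP).
With T_H = 298.45 K, T_C = 12.9 × 298.45/13.90 = 276.98 K.
Converting, 276.98 K = 38.89°F.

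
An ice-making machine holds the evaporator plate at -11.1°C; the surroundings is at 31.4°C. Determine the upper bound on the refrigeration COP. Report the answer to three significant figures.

In absolute terms T_C = 262.05 K and T_H = 304.55 K, so ΔT = 42.50 K.
For a reversible cycle, COP_Carnot = T_C/ΔT = 262.05/42.50 = 6.166.

6.17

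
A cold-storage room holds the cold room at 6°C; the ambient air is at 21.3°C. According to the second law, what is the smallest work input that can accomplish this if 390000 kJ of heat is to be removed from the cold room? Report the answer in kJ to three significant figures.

In absolute terms T_C = 279.15 K and T_H = 294.45 K, so ΔT = 15.30 K.
The reversible limit is COP_R = T_C/ΔT = 18.25, so W_min = Q_C/COP = Q_C·ΔT/T_C.
W_min = 390000 × 15.30/279.15 = 21380 kJ.

21400 kJ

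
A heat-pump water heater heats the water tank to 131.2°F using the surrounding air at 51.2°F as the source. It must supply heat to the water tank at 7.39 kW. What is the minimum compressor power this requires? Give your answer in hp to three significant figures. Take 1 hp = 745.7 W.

1.34 hp

In absolute terms T_C = 283.82 K and T_H = 328.26 K, so ΔT = 44.44 K.
COP_Carnot = T_H/ΔT = 328.26/44.44 = 7.386.
Ẇ_min = Q̇/COP_Carnot = 7.390/7.386 = 1.001 kW = 1.342 hp.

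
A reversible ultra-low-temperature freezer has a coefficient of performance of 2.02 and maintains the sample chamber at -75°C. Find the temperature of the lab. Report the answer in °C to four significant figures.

COP_R = T_C/(T_H − T_C) gives T_H − T_C = T_C/COP.
With T_C = 198.15 K, T_H = 198.15 × (1 + 1/2.02) = 296.24 K.
Converting, 296.24 K = 23.09°C.

23.09 °C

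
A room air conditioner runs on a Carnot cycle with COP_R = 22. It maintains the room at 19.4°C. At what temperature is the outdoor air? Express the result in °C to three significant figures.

32.7 °C

COP_R = T_C/(T_H − T_C) gives T_H − T_C = T_C/COP.
With T_C = 292.55 K, T_H = 292.55 × (1 + 1/22) = 305.85 K.
Converting, 305.85 K = 32.70°C.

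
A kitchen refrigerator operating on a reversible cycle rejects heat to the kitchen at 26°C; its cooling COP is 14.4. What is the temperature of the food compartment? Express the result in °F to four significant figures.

43.83 °F

For a Carnot refrigerator COP_R = T_C/(T_H − T_C), so T_C = COP·T_H/(1 + COP).
With T_H = 299.15 K, T_C = 14.4 × 299.15/15.40 = 279.72 K.
Converting, 279.72 K = 43.83°F.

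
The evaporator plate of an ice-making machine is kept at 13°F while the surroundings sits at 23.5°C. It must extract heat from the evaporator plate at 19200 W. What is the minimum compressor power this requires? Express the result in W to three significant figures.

2490 W

In absolute terms T_C = 262.59 K and T_H = 296.65 K, so ΔT = 34.06 K.
COP_Carnot = T_C/ΔT = 262.59/34.06 = 7.711.
Ẇ_min = Q̇/COP_Carnot = 19200/7.711 = 2490 W.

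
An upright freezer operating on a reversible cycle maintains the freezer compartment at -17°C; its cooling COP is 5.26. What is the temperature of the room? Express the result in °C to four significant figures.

COP_R = T_C/(T_H − T_C) gives T_H − T_C = T_C/COP.
With T_C = 256.15 K, T_H = 256.15 × (1 + 1/5.26) = 304.85 K.
Converting, 304.85 K = 31.70°C.

31.70 °C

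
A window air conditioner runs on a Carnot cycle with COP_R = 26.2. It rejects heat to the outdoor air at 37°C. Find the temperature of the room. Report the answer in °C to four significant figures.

For a Carnot refrigerator COP_R = T_C/(T_H − T_C), so T_C = COP·T_H/(1 + COP).
With T_H = 310.15 K, T_C = 26.2 × 310.15/27.20 = 298.75 K.
Converting, 298.75 K = 25.60°C.

25.60 °C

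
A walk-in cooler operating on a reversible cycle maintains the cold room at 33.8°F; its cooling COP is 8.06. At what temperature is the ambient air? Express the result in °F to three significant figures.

COP_R = T_C/(T_H − T_C) gives T_H − T_C = T_C/COP.
With T_C = 274.15 K, T_H = 274.15 × (1 + 1/8.06) = 308.16 K.
Converting, 308.16 K = 95.02°F.

95.0 °F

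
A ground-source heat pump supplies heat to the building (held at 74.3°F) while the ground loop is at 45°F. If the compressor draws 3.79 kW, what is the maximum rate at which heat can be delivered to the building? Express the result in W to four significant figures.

In absolute terms T_C = 280.37 K and T_H = 296.65 K, so ΔT = 16.28 K.
COP_Carnot = T_H/ΔT = 296.65/16.28 = 18.22.
Q̇_max = COP_Carnot × Ẇ = 18.22 × 3.790 kW = 69.07 kW = 69070 W.

69070 W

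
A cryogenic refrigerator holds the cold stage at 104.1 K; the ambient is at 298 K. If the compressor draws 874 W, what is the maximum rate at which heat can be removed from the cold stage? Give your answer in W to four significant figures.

469.2 W

The reservoir spacing is ΔT = 298 − 104.1 = 193.9 K.
COP_Carnot = T_C/ΔT = 104.10/193.9 = 0.5369.
Q̇_max = COP_Carnot × Ẇ = 0.5369 × 874.0 W = 469.2 W.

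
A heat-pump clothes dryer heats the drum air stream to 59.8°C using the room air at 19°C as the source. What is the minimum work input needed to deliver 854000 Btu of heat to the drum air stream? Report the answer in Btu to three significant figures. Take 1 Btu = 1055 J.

105000 Btu

In absolute terms T_C = 292.15 K and T_H = 332.95 K, so ΔT = 40.80 K.
The reversible limit is COP_HP = T_H/ΔT = 8.161, so W_min = Q_H/COP = Q_H·ΔT/T_H.
W_min = 854000 × 40.80/332.95 = 104600 Btu.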